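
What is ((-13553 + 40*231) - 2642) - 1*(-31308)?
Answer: 24353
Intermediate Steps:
((-13553 + 40*231) - 2642) - 1*(-31308) = ((-13553 + 9240) - 2642) + 31308 = (-4313 - 2642) + 31308 = -6955 + 31308 = 24353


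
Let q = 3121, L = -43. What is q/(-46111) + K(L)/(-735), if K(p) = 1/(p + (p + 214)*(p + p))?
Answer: -33833201204/499866987165 ≈ -0.067684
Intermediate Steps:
K(p) = 1/(p + 2*p*(214 + p)) (K(p) = 1/(p + (214 + p)*(2*p)) = 1/(p + 2*p*(214 + p)))
q/(-46111) + K(L)/(-735) = 3121/(-46111) + (1/((-43)*(429 + 2*(-43))))/(-735) = 3121*(-1/46111) - 1/(43*(429 - 86))*(-1/735) = -3121/46111 - 1/43/343*(-1/735) = -3121/46111 - 1/43*1/343*(-1/735) = -3121/46111 - 1/14749*(-1/735) = -3121/46111 + 1/10840515 = -33833201204/499866987165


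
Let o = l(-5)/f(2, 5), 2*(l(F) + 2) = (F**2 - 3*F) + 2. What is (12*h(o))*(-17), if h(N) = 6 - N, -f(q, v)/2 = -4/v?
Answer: 2397/2 ≈ 1198.5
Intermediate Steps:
f(q, v) = 8/v (f(q, v) = -(-8)/v = 8/v)
l(F) = -1 + F**2/2 - 3*F/2 (l(F) = -2 + ((F**2 - 3*F) + 2)/2 = -2 + (2 + F**2 - 3*F)/2 = -2 + (1 + F**2/2 - 3*F/2) = -1 + F**2/2 - 3*F/2)
o = 95/8 (o = (-1 + (1/2)*(-5)**2 - 3/2*(-5))/((8/5)) = (-1 + (1/2)*25 + 15/2)/((8*(1/5))) = (-1 + 25/2 + 15/2)/(8/5) = 19*(5/8) = 95/8 ≈ 11.875)
(12*h(o))*(-17) = (12*(6 - 1*95/8))*(-17) = (12*(6 - 95/8))*(-17) = (12*(-47/8))*(-17) = -141/2*(-17) = 2397/2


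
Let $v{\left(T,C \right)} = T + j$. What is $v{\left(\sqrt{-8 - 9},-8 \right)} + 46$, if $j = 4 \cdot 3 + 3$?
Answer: $61 + i \sqrt{17} \approx 61.0 + 4.1231 i$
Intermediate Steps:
$j = 15$ ($j = 12 + 3 = 15$)
$v{\left(T,C \right)} = 15 + T$ ($v{\left(T,C \right)} = T + 15 = 15 + T$)
$v{\left(\sqrt{-8 - 9},-8 \right)} + 46 = \left(15 + \sqrt{-8 - 9}\right) + 46 = \left(15 + \sqrt{-17}\right) + 46 = \left(15 + i \sqrt{17}\right) + 46 = 61 + i \sqrt{17}$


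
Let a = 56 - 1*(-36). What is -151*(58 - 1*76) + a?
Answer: 2810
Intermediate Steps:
a = 92 (a = 56 + 36 = 92)
-151*(58 - 1*76) + a = -151*(58 - 1*76) + 92 = -151*(58 - 76) + 92 = -151*(-18) + 92 = 2718 + 92 = 2810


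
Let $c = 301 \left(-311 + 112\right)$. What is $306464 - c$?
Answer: $366363$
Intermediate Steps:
$c = -59899$ ($c = 301 \left(-199\right) = -59899$)
$306464 - c = 306464 - -59899 = 306464 + 59899 = 366363$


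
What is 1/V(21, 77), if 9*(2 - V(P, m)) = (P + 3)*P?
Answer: -1/54 ≈ -0.018519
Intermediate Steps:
V(P, m) = 2 - P*(3 + P)/9 (V(P, m) = 2 - (P + 3)*P/9 = 2 - (3 + P)*P/9 = 2 - P*(3 + P)/9)
1/V(21, 77) = 1/(2 - ⅓*21 - ⅑*21²) = 1/(2 - 7 - ⅑*441) = 1/(2 - 7 - 49) = 1/(-54) = -1/54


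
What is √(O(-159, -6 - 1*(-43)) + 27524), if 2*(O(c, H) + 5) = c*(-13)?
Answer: 9*√1410/2 ≈ 168.97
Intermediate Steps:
O(c, H) = -5 - 13*c/2 (O(c, H) = -5 + (c*(-13))/2 = -5 + (-13*c)/2 = -5 - 13*c/2)
√(O(-159, -6 - 1*(-43)) + 27524) = √((-5 - 13/2*(-159)) + 27524) = √((-5 + 2067/2) + 27524) = √(2057/2 + 27524) = √(57105/2) = 9*√1410/2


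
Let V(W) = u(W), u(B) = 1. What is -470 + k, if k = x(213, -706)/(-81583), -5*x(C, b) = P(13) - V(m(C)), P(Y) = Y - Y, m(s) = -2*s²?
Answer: -191720051/407915 ≈ -470.00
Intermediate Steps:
V(W) = 1
P(Y) = 0
x(C, b) = ⅕ (x(C, b) = -(0 - 1*1)/5 = -(0 - 1)/5 = -⅕*(-1) = ⅕)
k = -1/407915 (k = (⅕)/(-81583) = (⅕)*(-1/81583) = -1/407915 ≈ -2.4515e-6)
-470 + k = -470 - 1/407915 = -191720051/407915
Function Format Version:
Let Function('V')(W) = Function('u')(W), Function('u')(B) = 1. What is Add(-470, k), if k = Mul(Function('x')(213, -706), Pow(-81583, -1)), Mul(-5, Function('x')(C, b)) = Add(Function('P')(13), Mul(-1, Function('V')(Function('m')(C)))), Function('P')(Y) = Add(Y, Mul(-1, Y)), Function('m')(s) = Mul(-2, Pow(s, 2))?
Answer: Rational(-191720051, 407915) ≈ -470.00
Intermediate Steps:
Function('V')(W) = 1
Function('P')(Y) = 0
Function('x')(C, b) = Rational(1, 5) (Function('x')(C, b) = Mul(Rational(-1, 5), Add(0, Mul(-1, 1))) = Mul(Rational(-1, 5), Add(0, -1)) = Mul(Rational(-1, 5), -1) = Rational(1, 5))
k = Rational(-1, 407915) (k = Mul(Rational(1, 5), Pow(-81583, -1)) = Mul(Rational(1, 5), Rational(-1, 81583)) = Rational(-1, 407915) ≈ -2.4515e-6)
Add(-470, k) = Add(-470, Rational(-1, 407915)) = Rational(-191720051, 407915)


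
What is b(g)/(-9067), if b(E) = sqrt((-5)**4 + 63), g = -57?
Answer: -4*sqrt(43)/9067 ≈ -0.0028929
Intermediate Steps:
b(E) = 4*sqrt(43) (b(E) = sqrt(625 + 63) = sqrt(688) = 4*sqrt(43))
b(g)/(-9067) = (4*sqrt(43))/(-9067) = (4*sqrt(43))*(-1/9067) = -4*sqrt(43)/9067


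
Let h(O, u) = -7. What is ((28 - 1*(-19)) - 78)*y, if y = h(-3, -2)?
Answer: 217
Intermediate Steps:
y = -7
((28 - 1*(-19)) - 78)*y = ((28 - 1*(-19)) - 78)*(-7) = ((28 + 19) - 78)*(-7) = (47 - 78)*(-7) = -31*(-7) = 217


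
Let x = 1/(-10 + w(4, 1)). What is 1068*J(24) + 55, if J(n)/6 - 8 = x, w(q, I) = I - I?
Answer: 253391/5 ≈ 50678.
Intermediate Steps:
w(q, I) = 0
x = -1/10 (x = 1/(-10 + 0) = 1/(-10) = -1/10 ≈ -0.10000)
J(n) = 237/5 (J(n) = 48 + 6*(-1/10) = 48 - 3/5 = 237/5)
1068*J(24) + 55 = 1068*(237/5) + 55 = 253116/5 + 55 = 253391/5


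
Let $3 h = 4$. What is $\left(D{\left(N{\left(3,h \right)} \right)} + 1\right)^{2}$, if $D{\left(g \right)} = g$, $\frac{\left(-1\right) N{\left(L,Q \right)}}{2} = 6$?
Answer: $121$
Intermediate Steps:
$h = \frac{4}{3}$ ($h = \frac{1}{3} \cdot 4 = \frac{4}{3} \approx 1.3333$)
$N{\left(L,Q \right)} = -12$ ($N{\left(L,Q \right)} = \left(-2\right) 6 = -12$)
$\left(D{\left(N{\left(3,h \right)} \right)} + 1\right)^{2} = \left(-12 + 1\right)^{2} = \left(-11\right)^{2} = 121$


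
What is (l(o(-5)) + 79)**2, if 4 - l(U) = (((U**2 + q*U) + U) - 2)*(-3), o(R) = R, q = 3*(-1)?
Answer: 33124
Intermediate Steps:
q = -3
l(U) = -2 - 6*U + 3*U**2 (l(U) = 4 - (((U**2 - 3*U) + U) - 2)*(-3) = 4 - ((U**2 - 2*U) - 2)*(-3) = 4 - (-2 + U**2 - 2*U)*(-3) = 4 - (6 - 3*U**2 + 6*U) = 4 + (-6 - 6*U + 3*U**2) = -2 - 6*U + 3*U**2)
(l(o(-5)) + 79)**2 = ((-2 - 6*(-5) + 3*(-5)**2) + 79)**2 = ((-2 + 30 + 3*25) + 79)**2 = ((-2 + 30 + 75) + 79)**2 = (103 + 79)**2 = 182**2 = 33124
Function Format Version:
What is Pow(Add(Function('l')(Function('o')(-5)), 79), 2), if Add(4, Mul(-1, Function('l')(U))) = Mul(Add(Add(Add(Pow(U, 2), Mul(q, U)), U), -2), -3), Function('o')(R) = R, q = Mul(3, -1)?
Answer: 33124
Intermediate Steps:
q = -3
Function('l')(U) = Add(-2, Mul(-6, U), Mul(3, Pow(U, 2))) (Function('l')(U) = Add(4, Mul(-1, Mul(Add(Add(Add(Pow(U, 2), Mul(-3, U)), U), -2), -3))) = Add(4, Mul(-1, Mul(Add(Add(Pow(U, 2), Mul(-2, U)), -2), -3))) = Add(4, Mul(-1, Mul(Add(-2, Pow(U, 2), Mul(-2, U)), -3))) = Add(4, Mul(-1, Add(6, Mul(-3, Pow(U, 2)), Mul(6, U)))) = Add(4, Add(-6, Mul(-6, U), Mul(3, Pow(U, 2)))) = Add(-2, Mul(-6, U), Mul(3, Pow(U, 2))))
Pow(Add(Function('l')(Function('o')(-5)), 79), 2) = Pow(Add(Add(-2, Mul(-6, -5), Mul(3, Pow(-5, 2))), 79), 2) = Pow(Add(Add(-2, 30, Mul(3, 25)), 79), 2) = Pow(Add(Add(-2, 30, 75), 79), 2) = Pow(Add(103, 79), 2) = Pow(182, 2) = 33124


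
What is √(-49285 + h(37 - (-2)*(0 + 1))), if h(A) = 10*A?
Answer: I*√48895 ≈ 221.12*I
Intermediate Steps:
√(-49285 + h(37 - (-2)*(0 + 1))) = √(-49285 + 10*(37 - (-2)*(0 + 1))) = √(-49285 + 10*(37 - (-2))) = √(-49285 + 10*(37 - 1*(-2))) = √(-49285 + 10*(37 + 2)) = √(-49285 + 10*39) = √(-49285 + 390) = √(-48895) = I*√48895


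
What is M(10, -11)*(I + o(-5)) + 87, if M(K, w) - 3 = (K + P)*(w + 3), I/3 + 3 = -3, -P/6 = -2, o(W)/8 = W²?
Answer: -31399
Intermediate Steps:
o(W) = 8*W²
P = 12 (P = -6*(-2) = 12)
I = -18 (I = -9 + 3*(-3) = -9 - 9 = -18)
M(K, w) = 3 + (3 + w)*(12 + K) (M(K, w) = 3 + (K + 12)*(w + 3) = 3 + (12 + K)*(3 + w) = 3 + (3 + w)*(12 + K))
M(10, -11)*(I + o(-5)) + 87 = (39 + 3*10 + 12*(-11) + 10*(-11))*(-18 + 8*(-5)²) + 87 = (39 + 30 - 132 - 110)*(-18 + 8*25) + 87 = -173*(-18 + 200) + 87 = -173*182 + 87 = -31486 + 87 = -31399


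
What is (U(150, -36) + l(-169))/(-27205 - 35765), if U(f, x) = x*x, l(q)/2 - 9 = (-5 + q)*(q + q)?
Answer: -19823/10495 ≈ -1.8888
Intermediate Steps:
l(q) = 18 + 4*q*(-5 + q) (l(q) = 18 + 2*((-5 + q)*(q + q)) = 18 + 2*((-5 + q)*(2*q)) = 18 + 2*(2*q*(-5 + q)) = 18 + 4*q*(-5 + q))
U(f, x) = x²
(U(150, -36) + l(-169))/(-27205 - 35765) = ((-36)² + (18 - 20*(-169) + 4*(-169)²))/(-27205 - 35765) = (1296 + (18 + 3380 + 4*28561))/(-62970) = (1296 + (18 + 3380 + 114244))*(-1/62970) = (1296 + 117642)*(-1/62970) = 118938*(-1/62970) = -19823/10495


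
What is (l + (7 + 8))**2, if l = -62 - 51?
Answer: 9604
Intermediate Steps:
l = -113
(l + (7 + 8))**2 = (-113 + (7 + 8))**2 = (-113 + 15)**2 = (-98)**2 = 9604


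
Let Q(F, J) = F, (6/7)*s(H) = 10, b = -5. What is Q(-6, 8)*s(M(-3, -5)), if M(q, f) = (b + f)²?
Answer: -70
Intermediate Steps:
M(q, f) = (-5 + f)²
s(H) = 35/3 (s(H) = (7/6)*10 = 35/3)
Q(-6, 8)*s(M(-3, -5)) = -6*35/3 = -70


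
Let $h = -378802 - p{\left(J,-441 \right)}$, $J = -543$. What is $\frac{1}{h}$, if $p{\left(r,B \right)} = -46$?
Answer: $- \frac{1}{378756} \approx -2.6402 \cdot 10^{-6}$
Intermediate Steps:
$h = -378756$ ($h = -378802 - -46 = -378802 + 46 = -378756$)
$\frac{1}{h} = \frac{1}{-378756} = - \frac{1}{378756}$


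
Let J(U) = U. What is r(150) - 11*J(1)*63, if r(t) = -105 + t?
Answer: -648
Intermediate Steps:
r(150) - 11*J(1)*63 = (-105 + 150) - 11*1*63 = 45 - 11*63 = 45 - 693 = -648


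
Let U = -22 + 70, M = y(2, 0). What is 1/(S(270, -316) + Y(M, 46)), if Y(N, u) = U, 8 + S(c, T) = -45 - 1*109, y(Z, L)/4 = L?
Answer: -1/114 ≈ -0.0087719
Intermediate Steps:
y(Z, L) = 4*L
S(c, T) = -162 (S(c, T) = -8 + (-45 - 1*109) = -8 + (-45 - 109) = -8 - 154 = -162)
M = 0 (M = 4*0 = 0)
U = 48
Y(N, u) = 48
1/(S(270, -316) + Y(M, 46)) = 1/(-162 + 48) = 1/(-114) = -1/114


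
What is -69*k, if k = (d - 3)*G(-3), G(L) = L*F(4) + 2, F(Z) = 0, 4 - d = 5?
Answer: 552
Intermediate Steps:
d = -1 (d = 4 - 1*5 = 4 - 5 = -1)
G(L) = 2 (G(L) = L*0 + 2 = 0 + 2 = 2)
k = -8 (k = (-1 - 3)*2 = -4*2 = -8)
-69*k = -69*(-8) = 552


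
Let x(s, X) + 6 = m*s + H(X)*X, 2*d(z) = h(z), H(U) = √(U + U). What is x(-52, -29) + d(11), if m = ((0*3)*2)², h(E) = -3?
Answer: -15/2 - 29*I*√58 ≈ -7.5 - 220.86*I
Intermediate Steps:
H(U) = √2*√U (H(U) = √(2*U) = √2*√U)
d(z) = -3/2 (d(z) = (½)*(-3) = -3/2)
m = 0 (m = (0*2)² = 0² = 0)
x(s, X) = -6 + √2*X^(3/2) (x(s, X) = -6 + (0*s + (√2*√X)*X) = -6 + (0 + √2*X^(3/2)) = -6 + √2*X^(3/2))
x(-52, -29) + d(11) = (-6 + √2*(-29)^(3/2)) - 3/2 = (-6 + √2*(-29*I*√29)) - 3/2 = (-6 - 29*I*√58) - 3/2 = -15/2 - 29*I*√58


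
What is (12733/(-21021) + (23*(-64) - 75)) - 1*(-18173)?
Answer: 49926059/3003 ≈ 16625.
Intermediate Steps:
(12733/(-21021) + (23*(-64) - 75)) - 1*(-18173) = (12733*(-1/21021) + (-1472 - 75)) + 18173 = (-1819/3003 - 1547) + 18173 = -4647460/3003 + 18173 = 49926059/3003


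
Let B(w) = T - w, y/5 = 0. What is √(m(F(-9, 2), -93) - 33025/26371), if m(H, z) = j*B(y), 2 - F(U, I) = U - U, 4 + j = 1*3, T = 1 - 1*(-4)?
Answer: 12*I*√30194795/26371 ≈ 2.5005*I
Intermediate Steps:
y = 0 (y = 5*0 = 0)
T = 5 (T = 1 + 4 = 5)
j = -1 (j = -4 + 1*3 = -4 + 3 = -1)
F(U, I) = 2 (F(U, I) = 2 - (U - U) = 2 - 1*0 = 2 + 0 = 2)
B(w) = 5 - w
m(H, z) = -5 (m(H, z) = -(5 - 1*0) = -(5 + 0) = -1*5 = -5)
√(m(F(-9, 2), -93) - 33025/26371) = √(-5 - 33025/26371) = √(-164880/26371) = 12*I*√30194795/26371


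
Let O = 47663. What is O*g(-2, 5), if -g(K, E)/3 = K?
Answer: 285978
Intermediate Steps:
g(K, E) = -3*K
O*g(-2, 5) = 47663*(-3*(-2)) = 47663*6 = 285978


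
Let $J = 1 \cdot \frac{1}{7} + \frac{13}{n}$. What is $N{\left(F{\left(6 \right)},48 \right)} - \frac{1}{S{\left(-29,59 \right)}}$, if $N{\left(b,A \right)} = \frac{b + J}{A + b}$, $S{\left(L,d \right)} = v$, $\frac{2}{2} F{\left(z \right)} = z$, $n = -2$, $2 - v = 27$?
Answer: $\frac{631}{18900} \approx 0.033386$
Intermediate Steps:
$v = -25$ ($v = 2 - 27 = -25$)
$F{\left(z \right)} = z$
$S{\left(L,d \right)} = -25$
$J = - \frac{89}{14}$ ($J = 1 \cdot \frac{1}{7} + \frac{13}{-2} = 1 \cdot \frac{1}{7} + 13 \left(- \frac{1}{2}\right) = \frac{1}{7} - \frac{13}{2} = - \frac{89}{14} \approx -6.3571$)
$N{\left(b,A \right)} = \frac{- \frac{89}{14} + b}{A + b}$ ($N{\left(b,A \right)} = \frac{b - \frac{89}{14}}{A + b} = \frac{- \frac{89}{14} + b}{A + b}$)
$N{\left(F{\left(6 \right)},48 \right)} - \frac{1}{S{\left(-29,59 \right)}} = \frac{- \frac{89}{14} + 6}{48 + 6} - \frac{1}{-25} = \frac{1}{54} \left(- \frac{5}{14}\right) - - \frac{1}{25} = \frac{1}{54} \left(- \frac{5}{14}\right) + \frac{1}{25} = - \frac{5}{756} + \frac{1}{25} = \frac{631}{18900}$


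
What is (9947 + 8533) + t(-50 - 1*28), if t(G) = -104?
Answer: 18376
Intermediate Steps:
(9947 + 8533) + t(-50 - 1*28) = (9947 + 8533) - 104 = 18480 - 104 = 18376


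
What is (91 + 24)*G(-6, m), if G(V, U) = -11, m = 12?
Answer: -1265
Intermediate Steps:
(91 + 24)*G(-6, m) = (91 + 24)*(-11) = 115*(-11) = -1265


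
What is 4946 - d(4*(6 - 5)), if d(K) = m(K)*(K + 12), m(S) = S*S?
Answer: 4690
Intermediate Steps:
m(S) = S²
d(K) = K²*(12 + K) (d(K) = K²*(K + 12) = K²*(12 + K))
4946 - d(4*(6 - 5)) = 4946 - (4*(6 - 5))²*(12 + 4*(6 - 5)) = 4946 - (4*1)²*(12 + 4*1) = 4946 - 4²*(12 + 4) = 4946 - 16*16 = 4946 - 1*256 = 4946 - 256 = 4690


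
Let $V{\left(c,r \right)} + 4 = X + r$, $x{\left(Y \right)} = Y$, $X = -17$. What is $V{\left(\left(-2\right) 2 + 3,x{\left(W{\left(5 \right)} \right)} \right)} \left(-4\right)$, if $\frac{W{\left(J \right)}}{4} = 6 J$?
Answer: $-396$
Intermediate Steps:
$W{\left(J \right)} = 24 J$ ($W{\left(J \right)} = 4 \cdot 6 J = 24 J$)
$V{\left(c,r \right)} = -21 + r$ ($V{\left(c,r \right)} = -4 + \left(-17 + r\right) = -21 + r$)
$V{\left(\left(-2\right) 2 + 3,x{\left(W{\left(5 \right)} \right)} \right)} \left(-4\right) = \left(-21 + 24 \cdot 5\right) \left(-4\right) = \left(-21 + 120\right) \left(-4\right) = 99 \left(-4\right) = -396$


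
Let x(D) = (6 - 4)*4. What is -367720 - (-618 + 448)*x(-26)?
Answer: -366360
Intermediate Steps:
x(D) = 8 (x(D) = 2*4 = 8)
-367720 - (-618 + 448)*x(-26) = -367720 - (-618 + 448)*8 = -367720 - (-170)*8 = -367720 - 1*(-1360) = -367720 + 1360 = -366360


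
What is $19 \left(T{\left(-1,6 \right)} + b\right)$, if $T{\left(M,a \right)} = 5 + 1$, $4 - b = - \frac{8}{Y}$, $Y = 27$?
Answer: $\frac{5282}{27} \approx 195.63$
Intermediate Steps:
$b = \frac{116}{27}$ ($b = 4 - - \frac{8}{27} = 4 + \frac{8}{27} = \frac{116}{27} \approx 4.2963$)
$T{\left(M,a \right)} = 6$
$19 \left(T{\left(-1,6 \right)} + b\right) = 19 \left(6 + \frac{116}{27}\right) = 19 \cdot \frac{278}{27} = \frac{5282}{27}$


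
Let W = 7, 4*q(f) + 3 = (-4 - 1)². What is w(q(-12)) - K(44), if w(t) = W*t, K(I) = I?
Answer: -11/2 ≈ -5.5000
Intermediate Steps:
q(f) = 11/2 (q(f) = -¾ + (-4 - 1)²/4 = -¾ + (¼)*(-5)² = -¾ + (¼)*25 = -¾ + 25/4 = 11/2)
w(t) = 7*t
w(q(-12)) - K(44) = 7*(11/2) - 1*44 = 77/2 - 44 = -11/2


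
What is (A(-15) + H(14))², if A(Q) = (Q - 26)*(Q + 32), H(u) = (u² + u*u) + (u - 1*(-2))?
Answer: 83521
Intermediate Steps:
H(u) = 2 + u + 2*u² (H(u) = (u² + u²) + (u + 2) = 2*u² + (2 + u) = 2 + u + 2*u²)
A(Q) = (-26 + Q)*(32 + Q)
(A(-15) + H(14))² = ((-832 + (-15)² + 6*(-15)) + (2 + 14 + 2*14²))² = ((-832 + 225 - 90) + (2 + 14 + 2*196))² = (-697 + (2 + 14 + 392))² = (-697 + 408)² = (-289)² = 83521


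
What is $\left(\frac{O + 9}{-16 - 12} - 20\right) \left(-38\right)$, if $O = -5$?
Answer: $\frac{5358}{7} \approx 765.43$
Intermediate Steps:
$\left(\frac{O + 9}{-16 - 12} - 20\right) \left(-38\right) = \left(\frac{-5 + 9}{-16 - 12} - 20\right) \left(-38\right) = \left(\frac{4}{-28} - 20\right) \left(-38\right) = \left(4 \left(- \frac{1}{28}\right) - 20\right) \left(-38\right) = \left(- \frac{1}{7} - 20\right) \left(-38\right) = \left(- \frac{141}{7}\right) \left(-38\right) = \frac{5358}{7}$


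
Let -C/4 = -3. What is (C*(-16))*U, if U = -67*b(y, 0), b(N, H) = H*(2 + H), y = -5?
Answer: 0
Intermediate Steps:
C = 12 (C = -4*(-3) = 12)
U = 0 (U = -0*(2 + 0) = -0*2 = -67*0 = 0)
(C*(-16))*U = (12*(-16))*0 = -192*0 = 0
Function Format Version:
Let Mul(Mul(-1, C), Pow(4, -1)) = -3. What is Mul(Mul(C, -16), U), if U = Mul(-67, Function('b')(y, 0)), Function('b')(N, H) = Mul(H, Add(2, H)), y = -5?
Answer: 0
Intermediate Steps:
C = 12 (C = Mul(-4, -3) = 12)
U = 0 (U = Mul(-67, Mul(0, Add(2, 0))) = Mul(-67, Mul(0, 2)) = Mul(-67, 0) = 0)
Mul(Mul(C, -16), U) = Mul(Mul(12, -16), 0) = Mul(-192, 0) = 0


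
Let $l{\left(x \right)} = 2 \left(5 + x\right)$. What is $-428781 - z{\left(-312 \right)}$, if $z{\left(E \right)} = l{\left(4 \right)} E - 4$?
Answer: $-423161$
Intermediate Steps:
$l{\left(x \right)} = 10 + 2 x$
$z{\left(E \right)} = -4 + 18 E$ ($z{\left(E \right)} = \left(10 + 2 \cdot 4\right) E - 4 = \left(10 + 8\right) E - 4 = 18 E - 4 = -4 + 18 E$)
$-428781 - z{\left(-312 \right)} = -428781 - \left(-4 + 18 \left(-312\right)\right) = -428781 - \left(-4 - 5616\right) = -428781 - -5620 = -428781 + 5620 = -423161$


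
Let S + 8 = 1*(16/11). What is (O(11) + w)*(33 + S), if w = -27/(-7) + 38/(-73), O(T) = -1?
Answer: 347454/5621 ≈ 61.814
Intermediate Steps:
S = -72/11 (S = -8 + 1*(16/11) = -8 + 16/11 = -72/11 ≈ -6.5455)
w = 1705/511 (w = -27*(-⅐) + 38*(-1/73) = 27/7 - 38/73 = 1705/511 ≈ 3.3366)
(O(11) + w)*(33 + S) = (-1 + 1705/511)*(33 - 72/11) = (1194/511)*(291/11) = 347454/5621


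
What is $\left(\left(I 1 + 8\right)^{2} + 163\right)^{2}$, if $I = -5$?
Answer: $29584$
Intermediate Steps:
$\left(\left(I 1 + 8\right)^{2} + 163\right)^{2} = \left(\left(\left(-5\right) 1 + 8\right)^{2} + 163\right)^{2} = \left(\left(-5 + 8\right)^{2} + 163\right)^{2} = \left(3^{2} + 163\right)^{2} = \left(9 + 163\right)^{2} = 172^{2} = 29584$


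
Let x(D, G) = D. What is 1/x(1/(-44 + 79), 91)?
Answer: 35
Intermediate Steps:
1/x(1/(-44 + 79), 91) = 1/(1/(-44 + 79)) = 1/(1/35) = 35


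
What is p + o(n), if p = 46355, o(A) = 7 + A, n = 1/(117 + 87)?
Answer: 9457849/204 ≈ 46362.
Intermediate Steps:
n = 1/204 ≈ 0.0049020
p + o(n) = 46355 + (7 + 1/204) = 46355 + 1429/204 = 9457849/204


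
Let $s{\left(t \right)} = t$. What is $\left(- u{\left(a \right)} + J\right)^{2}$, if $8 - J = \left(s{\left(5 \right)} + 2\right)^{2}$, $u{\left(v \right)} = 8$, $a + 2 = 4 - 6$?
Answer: $2401$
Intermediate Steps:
$a = -4$ ($a = -2 + \left(4 - 6\right) = -2 - 2 = -4$)
$J = -41$ ($J = 8 - \left(5 + 2\right)^{2} = 8 - 7^{2} = 8 - 49 = -41$)
$\left(- u{\left(a \right)} + J\right)^{2} = \left(\left(-1\right) 8 - 41\right)^{2} = \left(-8 - 41\right)^{2} = \left(-49\right)^{2} = 2401$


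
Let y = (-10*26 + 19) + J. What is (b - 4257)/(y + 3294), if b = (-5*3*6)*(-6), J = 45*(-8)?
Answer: -3717/2693 ≈ -1.3802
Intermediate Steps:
J = -360
b = 540 (b = -15*6*(-6) = -90*(-6) = 540)
y = -601 (y = (-10*26 + 19) - 360 = (-260 + 19) - 360 = -241 - 360 = -601)
(b - 4257)/(y + 3294) = (540 - 4257)/(-601 + 3294) = -3717/2693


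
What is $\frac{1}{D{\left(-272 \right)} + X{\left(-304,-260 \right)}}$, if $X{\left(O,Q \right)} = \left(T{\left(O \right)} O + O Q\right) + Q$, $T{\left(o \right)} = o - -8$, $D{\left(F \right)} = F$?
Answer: $\frac{1}{168492} \approx 5.935 \cdot 10^{-6}$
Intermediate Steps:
$T{\left(o \right)} = 8 + o$ ($T{\left(o \right)} = o + 8 = 8 + o$)
$X{\left(O,Q \right)} = Q + O Q + O \left(8 + O\right)$ ($X{\left(O,Q \right)} = \left(\left(8 + O\right) O + O Q\right) + Q = \left(O \left(8 + O\right) + O Q\right) + Q = \left(O Q + O \left(8 + O\right)\right) + Q = Q + O Q + O \left(8 + O\right)$)
$\frac{1}{D{\left(-272 \right)} + X{\left(-304,-260 \right)}} = \frac{1}{-272 - \left(-78780 + 304 \left(8 - 304\right)\right)} = \frac{1}{-272 - -168764} = \frac{1}{-272 + \left(-260 + 79040 + 89984\right)} = \frac{1}{-272 + 168764} = \frac{1}{168492}$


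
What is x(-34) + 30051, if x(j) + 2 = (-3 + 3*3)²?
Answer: 30085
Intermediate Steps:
x(j) = 34 (x(j) = -2 + (-3 + 3*3)² = -2 + (-3 + 9)² = -2 + 6² = -2 + 36 = 34)
x(-34) + 30051 = 34 + 30051 = 30085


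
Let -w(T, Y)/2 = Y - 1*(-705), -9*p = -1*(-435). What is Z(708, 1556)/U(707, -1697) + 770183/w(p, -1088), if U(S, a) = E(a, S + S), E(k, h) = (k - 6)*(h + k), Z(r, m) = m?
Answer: 371190118563/369172934 ≈ 1005.5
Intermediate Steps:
p = -145/3 (p = -(-1)*(-435)/9 = -⅑*435 = -145/3 ≈ -48.333)
E(k, h) = (-6 + k)*(h + k)
U(S, a) = a² - 12*S - 6*a + 2*S*a (U(S, a) = a² - 6*(S + S) - 6*a + (S + S)*a = a² - 12*S - 6*a + (2*S)*a = a² - 12*S - 6*a + 2*S*a)
w(T, Y) = -1410 - 2*Y (w(T, Y) = -2*(Y - 1*(-705)) = -2*(Y + 705) = -2*(705 + Y) = -1410 - 2*Y)
Z(708, 1556)/U(707, -1697) + 770183/w(p, -1088) = 1556/((-1697)² - 12*707 - 6*(-1697) + 2*707*(-1697)) + 770183/(-1410 - 2*(-1088)) = 1556/(2879809 - 8484 + 10182 - 2399558) + 770183/(-1410 + 2176) = 1556/481949 + 770183/766 = 371190118563/369172934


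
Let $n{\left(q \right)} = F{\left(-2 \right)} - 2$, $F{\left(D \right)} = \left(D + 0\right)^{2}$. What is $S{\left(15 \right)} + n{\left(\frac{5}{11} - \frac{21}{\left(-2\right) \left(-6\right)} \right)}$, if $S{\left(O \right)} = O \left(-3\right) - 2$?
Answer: $-45$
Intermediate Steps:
$S{\left(O \right)} = -2 - 3 O$ ($S{\left(O \right)} = - 3 O - 2 = -2 - 3 O$)
$F{\left(D \right)} = D^{2}$
$n{\left(q \right)} = 2$ ($n{\left(q \right)} = \left(-2\right)^{2} - 2 = 4 - 2 = 2$)
$S{\left(15 \right)} + n{\left(\frac{5}{11} - \frac{21}{\left(-2\right) \left(-6\right)} \right)} = \left(-2 - 45\right) + 2 = -47 + 2 = -45$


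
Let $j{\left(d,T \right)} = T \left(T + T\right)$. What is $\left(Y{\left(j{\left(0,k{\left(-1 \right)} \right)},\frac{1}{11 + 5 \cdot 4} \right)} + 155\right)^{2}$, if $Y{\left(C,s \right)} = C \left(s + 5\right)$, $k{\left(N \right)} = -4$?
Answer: $\frac{95981209}{961} \approx 99876.0$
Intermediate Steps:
$j{\left(d,T \right)} = 2 T^{2}$ ($j{\left(d,T \right)} = T 2 T = 2 T^{2}$)
$Y{\left(C,s \right)} = C \left(5 + s\right)$
$\left(Y{\left(j{\left(0,k{\left(-1 \right)} \right)},\frac{1}{11 + 5 \cdot 4} \right)} + 155\right)^{2} = \left(2 \left(-4\right)^{2} \left(5 + \frac{1}{11 + 5 \cdot 4}\right) + 155\right)^{2} = \left(2 \cdot 16 \left(5 + \frac{1}{11 + 20}\right) + 155\right)^{2} = \left(32 \left(5 + \frac{1}{31}\right) + 155\right)^{2} = \left(32 \cdot \frac{156}{31} + 155\right)^{2} = \left(\frac{4992}{31} + 155\right)^{2} = \left(\frac{9797}{31}\right)^{2} = \frac{95981209}{961}$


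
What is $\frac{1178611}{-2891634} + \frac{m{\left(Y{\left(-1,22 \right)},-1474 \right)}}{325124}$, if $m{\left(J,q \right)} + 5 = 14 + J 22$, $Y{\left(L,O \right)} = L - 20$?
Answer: $- \frac{192252316483}{470069806308} \approx -0.40899$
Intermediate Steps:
$Y{\left(L,O \right)} = -20 + L$
$m{\left(J,q \right)} = 9 + 22 J$ ($m{\left(J,q \right)} = -5 + \left(14 + J 22\right) = -5 + \left(14 + 22 J\right) = 9 + 22 J$)
$\frac{1178611}{-2891634} + \frac{m{\left(Y{\left(-1,22 \right)},-1474 \right)}}{325124} = \frac{1178611}{-2891634} + \frac{9 + 22 \left(-20 - 1\right)}{325124} = 1178611 \left(- \frac{1}{2891634}\right) + \left(9 + 22 \left(-21\right)\right) \frac{1}{325124} = - \frac{1178611}{2891634} + \left(9 - 462\right) \frac{1}{325124} = - \frac{1178611}{2891634} - \frac{453}{325124} = - \frac{192252316483}{470069806308}$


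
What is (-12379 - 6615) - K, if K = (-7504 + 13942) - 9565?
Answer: -15867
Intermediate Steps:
K = -3127 (K = 6438 - 9565 = -3127)
(-12379 - 6615) - K = (-12379 - 6615) - 1*(-3127) = -18994 + 3127 = -15867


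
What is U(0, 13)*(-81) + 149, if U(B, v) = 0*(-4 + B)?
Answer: 149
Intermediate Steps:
U(B, v) = 0
U(0, 13)*(-81) + 149 = 0*(-81) + 149 = 0 + 149 = 149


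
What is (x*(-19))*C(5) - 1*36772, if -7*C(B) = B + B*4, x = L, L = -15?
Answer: -264529/7 ≈ -37790.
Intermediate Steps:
x = -15
C(B) = -5*B/7 (C(B) = -(B + B*4)/7 = -(B + 4*B)/7 = -5*B/7)
(x*(-19))*C(5) - 1*36772 = (-15*(-19))*(-5/7*5) - 1*36772 = 285*(-25/7) - 36772 = -7125/7 - 36772 = -264529/7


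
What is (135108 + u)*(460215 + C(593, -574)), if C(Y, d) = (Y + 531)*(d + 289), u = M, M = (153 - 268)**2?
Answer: 20748078375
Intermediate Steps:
M = 13225 (M = (-115)**2 = 13225)
u = 13225
C(Y, d) = (289 + d)*(531 + Y) (C(Y, d) = (531 + Y)*(289 + d) = (289 + d)*(531 + Y))
(135108 + u)*(460215 + C(593, -574)) = (135108 + 13225)*(460215 + (153459 + 289*593 + 531*(-574) + 593*(-574))) = 148333*(460215 + (153459 + 171377 - 304794 - 340382)) = 148333*(460215 - 320340) = 148333*139875 = 20748078375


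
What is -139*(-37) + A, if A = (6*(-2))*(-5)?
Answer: 5203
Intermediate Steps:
A = 60 (A = -12*(-5) = 60)
-139*(-37) + A = -139*(-37) + 60 = 5143 + 60 = 5203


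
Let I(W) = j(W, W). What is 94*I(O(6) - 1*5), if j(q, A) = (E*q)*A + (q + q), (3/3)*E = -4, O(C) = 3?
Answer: -1880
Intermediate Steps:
E = -4
j(q, A) = 2*q - 4*A*q (j(q, A) = (-4*q)*A + (q + q) = -4*A*q + 2*q = 2*q - 4*A*q)
I(W) = 2*W*(1 - 2*W)
94*I(O(6) - 1*5) = 94*(2*(3 - 1*5)*(1 - 2*(3 - 1*5))) = 94*(2*(3 - 5)*(1 - 2*(3 - 5))) = 94*(2*(-2)*(1 - 2*(-2))) = 94*(2*(-2)*(1 + 4)) = 94*(2*(-2)*5) = 94*(-20) = -1880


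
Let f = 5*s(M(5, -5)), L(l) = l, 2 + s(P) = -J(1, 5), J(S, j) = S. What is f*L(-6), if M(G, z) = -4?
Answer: 90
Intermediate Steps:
s(P) = -3 (s(P) = -2 - 1*1 = -2 - 1 = -3)
f = -15 (f = 5*(-3) = -15)
f*L(-6) = -15*(-6) = 90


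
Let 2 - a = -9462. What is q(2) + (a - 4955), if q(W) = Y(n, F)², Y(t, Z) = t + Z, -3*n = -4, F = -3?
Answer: 40606/9 ≈ 4511.8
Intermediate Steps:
a = 9464 (a = 2 - 1*(-9462) = 2 + 9462 = 9464)
n = 4/3 (n = -⅓*(-4) = 4/3 ≈ 1.3333)
Y(t, Z) = Z + t
q(W) = 25/9 (q(W) = (-3 + 4/3)² = (-5/3)² = 25/9)
q(2) + (a - 4955) = 25/9 + (9464 - 4955) = 25/9 + 4509 = 40606/9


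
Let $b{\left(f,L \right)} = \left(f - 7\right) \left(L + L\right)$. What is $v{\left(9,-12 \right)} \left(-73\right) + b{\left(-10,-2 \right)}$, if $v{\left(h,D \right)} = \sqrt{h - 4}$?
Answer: $68 - 73 \sqrt{5} \approx -95.233$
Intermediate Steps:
$v{\left(h,D \right)} = \sqrt{-4 + h}$
$b{\left(f,L \right)} = 2 L \left(-7 + f\right)$ ($b{\left(f,L \right)} = \left(-7 + f\right) 2 L = 2 L \left(-7 + f\right)$)
$v{\left(9,-12 \right)} \left(-73\right) + b{\left(-10,-2 \right)} = \sqrt{-4 + 9} \left(-73\right) + 2 \left(-2\right) \left(-7 - 10\right) = \sqrt{5} \left(-73\right) + 2 \left(-2\right) \left(-17\right) = - 73 \sqrt{5} + 68 = 68 - 73 \sqrt{5}$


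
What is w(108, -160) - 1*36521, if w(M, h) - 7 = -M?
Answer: -36622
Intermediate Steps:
w(M, h) = 7 - M
w(108, -160) - 1*36521 = (7 - 1*108) - 1*36521 = (7 - 108) - 36521 = -101 - 36521 = -36622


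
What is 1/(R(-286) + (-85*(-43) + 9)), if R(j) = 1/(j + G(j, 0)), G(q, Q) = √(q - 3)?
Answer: 300759154/1101980492353 + 17*I/1101980492353 ≈ 0.00027293 + 1.5427e-11*I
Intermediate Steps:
G(q, Q) = √(-3 + q)
R(j) = 1/(j + √(-3 + j))
1/(R(-286) + (-85*(-43) + 9)) = 1/(1/(-286 + √(-3 - 286)) + (-85*(-43) + 9)) = 1/(1/(-286 + √(-289)) + (3655 + 9)) = 1/(1/(-286 + 17*I) + 3664) = 1/((-286 - 17*I)/82085 + 3664) = 1/(3664 + (-286 - 17*I)/82085)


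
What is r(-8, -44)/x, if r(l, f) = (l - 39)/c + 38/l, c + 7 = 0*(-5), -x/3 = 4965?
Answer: -11/83412 ≈ -0.00013188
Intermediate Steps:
x = -14895 (x = -3*4965 = -14895)
c = -7 (c = -7 + 0*(-5) = -7 + 0 = -7)
r(l, f) = 39/7 + 38/l - l/7 (r(l, f) = (l - 39)/(-7) + 38/l = (-39 + l)*(-1/7) + 38/l = (39/7 - l/7) + 38/l = 39/7 + 38/l - l/7)
r(-8, -44)/x = ((1/7)*(266 - 8*(39 - 1*(-8)))/(-8))/(-14895) = ((1/7)*(-1/8)*(266 - 8*(39 + 8)))*(-1/14895) = ((1/7)*(-1/8)*(266 - 8*47))*(-1/14895) = ((1/7)*(-1/8)*(266 - 376))*(-1/14895) = ((1/7)*(-1/8)*(-110))*(-1/14895) = (55/28)*(-1/14895) = -11/83412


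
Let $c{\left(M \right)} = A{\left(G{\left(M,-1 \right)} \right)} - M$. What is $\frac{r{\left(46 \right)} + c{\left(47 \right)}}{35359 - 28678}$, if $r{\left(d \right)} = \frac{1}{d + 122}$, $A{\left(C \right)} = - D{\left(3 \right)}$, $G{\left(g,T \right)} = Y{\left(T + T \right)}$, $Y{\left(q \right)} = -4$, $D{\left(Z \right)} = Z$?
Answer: $- \frac{8399}{1122408} \approx -0.007483$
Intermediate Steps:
$G{\left(g,T \right)} = -4$
$A{\left(C \right)} = -3$ ($A{\left(C \right)} = \left(-1\right) 3 = -3$)
$r{\left(d \right)} = \frac{1}{122 + d}$
$c{\left(M \right)} = -3 - M$
$\frac{r{\left(46 \right)} + c{\left(47 \right)}}{35359 - 28678} = \frac{\frac{1}{122 + 46} - 50}{35359 - 28678} = \frac{\frac{1}{168} - 50}{6681} = \left(\frac{1}{168} - 50\right) \frac{1}{6681} = \left(- \frac{8399}{168}\right) \frac{1}{6681} = - \frac{8399}{1122408}$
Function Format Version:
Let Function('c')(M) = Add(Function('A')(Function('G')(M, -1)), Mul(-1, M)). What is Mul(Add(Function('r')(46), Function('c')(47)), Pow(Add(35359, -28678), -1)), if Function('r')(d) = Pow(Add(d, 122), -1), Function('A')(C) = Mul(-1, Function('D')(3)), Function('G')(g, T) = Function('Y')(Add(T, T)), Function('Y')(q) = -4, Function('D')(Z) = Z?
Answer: Rational(-8399, 1122408) ≈ -0.0074830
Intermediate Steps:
Function('G')(g, T) = -4
Function('A')(C) = -3 (Function('A')(C) = Mul(-1, 3) = -3)
Function('r')(d) = Pow(Add(122, d), -1)
Function('c')(M) = Add(-3, Mul(-1, M))
Mul(Add(Function('r')(46), Function('c')(47)), Pow(Add(35359, -28678), -1)) = Mul(Add(Pow(Add(122, 46), -1), Add(-3, Mul(-1, 47))), Pow(Add(35359, -28678), -1)) = Mul(Add(Pow(168, -1), Add(-3, -47)), Pow(6681, -1)) = Mul(Add(Rational(1, 168), -50), Rational(1, 6681)) = Mul(Rational(-8399, 168), Rational(1, 6681)) = Rational(-8399, 1122408)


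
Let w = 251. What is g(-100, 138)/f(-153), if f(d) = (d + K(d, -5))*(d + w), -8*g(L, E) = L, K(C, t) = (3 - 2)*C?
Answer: -25/59976 ≈ -0.00041683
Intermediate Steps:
K(C, t) = C (K(C, t) = 1*C = C)
g(L, E) = -L/8
f(d) = 2*d*(251 + d) (f(d) = (d + d)*(d + 251) = (2*d)*(251 + d) = 2*d*(251 + d))
g(-100, 138)/f(-153) = (-1/8*(-100))/((2*(-153)*(251 - 153))) = 25/(2*((2*(-153)*98))) = (25/2)/(-29988) = (25/2)*(-1/29988) = -25/59976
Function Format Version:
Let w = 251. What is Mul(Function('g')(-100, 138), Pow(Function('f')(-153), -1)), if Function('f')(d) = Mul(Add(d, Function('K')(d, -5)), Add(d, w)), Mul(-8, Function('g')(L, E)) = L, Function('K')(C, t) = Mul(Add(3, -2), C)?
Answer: Rational(-25, 59976) ≈ -0.00041683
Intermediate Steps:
Function('K')(C, t) = C (Function('K')(C, t) = Mul(1, C) = C)
Function('g')(L, E) = Mul(Rational(-1, 8), L)
Function('f')(d) = Mul(2, d, Add(251, d)) (Function('f')(d) = Mul(Add(d, d), Add(d, 251)) = Mul(Mul(2, d), Add(251, d)) = Mul(2, d, Add(251, d)))
Mul(Function('g')(-100, 138), Pow(Function('f')(-153), -1)) = Mul(Mul(Rational(-1, 8), -100), Pow(Mul(2, -153, Add(251, -153)), -1)) = Mul(Rational(25, 2), Pow(Mul(2, -153, 98), -1)) = Mul(Rational(25, 2), Pow(-29988, -1)) = Mul(Rational(25, 2), Rational(-1, 29988)) = Rational(-25, 59976)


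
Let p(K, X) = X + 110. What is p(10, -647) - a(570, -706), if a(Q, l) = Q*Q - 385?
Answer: -325052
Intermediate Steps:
p(K, X) = 110 + X
a(Q, l) = -385 + Q² (a(Q, l) = Q² - 385 = -385 + Q²)
p(10, -647) - a(570, -706) = (110 - 647) - (-385 + 570²) = -537 - (-385 + 324900) = -537 - 1*324515 = -537 - 324515 = -325052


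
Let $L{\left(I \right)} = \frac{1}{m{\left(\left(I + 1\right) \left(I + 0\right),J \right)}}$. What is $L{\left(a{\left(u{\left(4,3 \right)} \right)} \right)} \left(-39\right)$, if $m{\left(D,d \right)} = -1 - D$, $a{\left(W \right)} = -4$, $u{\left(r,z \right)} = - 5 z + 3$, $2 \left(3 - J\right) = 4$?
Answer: $3$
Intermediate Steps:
$J = 1$ ($J = 3 - 2 = 1$)
$u{\left(r,z \right)} = 3 - 5 z$
$L{\left(I \right)} = \frac{1}{-1 - I \left(1 + I\right)}$ ($L{\left(I \right)} = \frac{1}{-1 - \left(I + 1\right) \left(I + 0\right)} = \frac{1}{-1 - \left(1 + I\right) I} = \frac{1}{-1 - I \left(1 + I\right)}$)
$L{\left(a{\left(u{\left(4,3 \right)} \right)} \right)} \left(-39\right) = - \frac{1}{1 - 4 \left(1 - 4\right)} \left(-39\right) = - \frac{1}{1 - -12} \left(-39\right) = - \frac{1}{1 + 12} \left(-39\right) = - \frac{1}{13} \left(-39\right) = \left(-1\right) \frac{1}{13} \left(-39\right) = \left(- \frac{1}{13}\right) \left(-39\right) = 3$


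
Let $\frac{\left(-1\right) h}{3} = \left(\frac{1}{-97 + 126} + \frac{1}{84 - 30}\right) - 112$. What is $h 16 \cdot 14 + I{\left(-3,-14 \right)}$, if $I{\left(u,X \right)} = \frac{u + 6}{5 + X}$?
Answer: $\frac{19634521}{261} \approx 75228.0$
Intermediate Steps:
$I{\left(u,X \right)} = \frac{6 + u}{5 + X}$
$h = \frac{175309}{522}$ ($h = - 3 \left(\left(\frac{1}{-97 + 126} + \frac{1}{84 - 30}\right) - 112\right) = - 3 \left(\left(\frac{1}{29} + \frac{1}{54}\right) - 112\right) = - 3 \left(\frac{83}{1566} - 112\right) = \left(-3\right) \left(- \frac{175309}{1566}\right) = \frac{175309}{522} \approx 335.84$)
$h 16 \cdot 14 + I{\left(-3,-14 \right)} = \frac{175309 \cdot 16 \cdot 14}{522} + \frac{6 - 3}{5 - 14} = \frac{175309}{522} \cdot 224 + \frac{1}{-9} \cdot 3 = \frac{19634608}{261} - \frac{1}{3} = \frac{19634521}{261}$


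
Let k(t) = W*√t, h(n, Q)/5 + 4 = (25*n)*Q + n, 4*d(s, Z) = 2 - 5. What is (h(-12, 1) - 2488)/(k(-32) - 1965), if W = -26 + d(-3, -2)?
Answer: 7993620/3884123 - 435276*I*√2/3884123 ≈ 2.058 - 0.15848*I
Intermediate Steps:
d(s, Z) = -¾ (d(s, Z) = (2 - 5)/4 = (¼)*(-3) = -¾)
h(n, Q) = -20 + 5*n + 125*Q*n (h(n, Q) = -20 + 5*((25*n)*Q + n) = -20 + 5*(25*Q*n + n) = -20 + 5*(n + 25*Q*n) = -20 + (5*n + 125*Q*n) = -20 + 5*n + 125*Q*n)
W = -107/4 (W = -26 - ¾ = -107/4 ≈ -26.750)
k(t) = -107*√t/4
(h(-12, 1) - 2488)/(k(-32) - 1965) = ((-20 + 5*(-12) + 125*1*(-12)) - 2488)/(-107*I*√2 - 1965) = ((-20 - 60 - 1500) - 2488)/(-107*I*√2 - 1965) = (-1580 - 2488)/(-107*I*√2 - 1965) = -4068/(-1965 - 107*I*√2)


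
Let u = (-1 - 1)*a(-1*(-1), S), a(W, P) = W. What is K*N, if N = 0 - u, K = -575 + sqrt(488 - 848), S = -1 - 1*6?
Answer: -1150 + 12*I*sqrt(10) ≈ -1150.0 + 37.947*I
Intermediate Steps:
S = -7 (S = -1 - 6 = -7)
u = -2 (u = (-1 - 1)*(-1*(-1)) = -2*1 = -2)
K = -575 + 6*I*sqrt(10) (K = -575 + sqrt(-360) = -575 + 6*I*sqrt(10) ≈ -575.0 + 18.974*I)
N = 2 (N = 0 - 1*(-2) = 0 + 2 = 2)
K*N = (-575 + 6*I*sqrt(10))*2 = -1150 + 12*I*sqrt(10)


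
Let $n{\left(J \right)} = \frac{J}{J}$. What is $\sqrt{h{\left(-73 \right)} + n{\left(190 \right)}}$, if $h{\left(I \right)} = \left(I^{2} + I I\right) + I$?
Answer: $\sqrt{10586} \approx 102.89$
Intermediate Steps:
$h{\left(I \right)} = I + 2 I^{2}$ ($h{\left(I \right)} = \left(I^{2} + I^{2}\right) + I = 2 I^{2} + I = I + 2 I^{2}$)
$n{\left(J \right)} = 1$
$\sqrt{h{\left(-73 \right)} + n{\left(190 \right)}} = \sqrt{- 73 \left(1 + 2 \left(-73\right)\right) + 1} = \sqrt{- 73 \left(1 - 146\right) + 1} = \sqrt{\left(-73\right) \left(-145\right) + 1} = \sqrt{10585 + 1} = \sqrt{10586}$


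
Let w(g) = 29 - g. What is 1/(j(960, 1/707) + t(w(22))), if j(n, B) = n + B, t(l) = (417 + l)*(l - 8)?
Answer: 707/378953 ≈ 0.0018657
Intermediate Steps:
t(l) = (-8 + l)*(417 + l) (t(l) = (417 + l)*(-8 + l) = (-8 + l)*(417 + l))
j(n, B) = B + n
1/(j(960, 1/707) + t(w(22))) = 1/((1/707 + 960) + (-3336 + (29 - 1*22)**2 + 409*(29 - 1*22))) = 1/((1/707 + 960) + (-3336 + (29 - 22)**2 + 409*(29 - 22))) = 1/(678721/707 + (-3336 + 7**2 + 409*7)) = 1/(678721/707 + (-3336 + 49 + 2863)) = 1/(678721/707 - 424) = 1/(378953/707) = 707/378953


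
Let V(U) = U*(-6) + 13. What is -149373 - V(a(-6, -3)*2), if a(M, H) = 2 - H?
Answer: -149326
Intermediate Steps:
V(U) = 13 - 6*U (V(U) = -6*U + 13 = 13 - 6*U)
-149373 - V(a(-6, -3)*2) = -149373 - (13 - 6*(2 - 1*(-3))*2) = -149373 - (13 - 6*(2 + 3)*2) = -149373 - (13 - 30*2) = -149373 - (13 - 6*10) = -149373 - (13 - 60) = -149373 - 1*(-47) = -149373 + 47 = -149326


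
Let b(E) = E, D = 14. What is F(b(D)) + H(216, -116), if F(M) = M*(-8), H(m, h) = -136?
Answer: -248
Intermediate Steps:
F(M) = -8*M
F(b(D)) + H(216, -116) = -8*14 - 136 = -112 - 136 = -248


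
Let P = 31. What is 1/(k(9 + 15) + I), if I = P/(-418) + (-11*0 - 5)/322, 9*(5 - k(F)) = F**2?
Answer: -33649/1988309 ≈ -0.016923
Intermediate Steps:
k(F) = 5 - F**2/9
I = -3018/33649 (I = 31/(-418) + (-11*0 - 5)/322 = 31*(-1/418) + (0 - 5)*(1/322) = -31/418 - 5*1/322 = -31/418 - 5/322 = -3018/33649 ≈ -0.089691)
1/(k(9 + 15) + I) = 1/((5 - (9 + 15)**2/9) - 3018/33649) = 1/((5 - 1/9*24**2) - 3018/33649) = 1/((5 - 1/9*576) - 3018/33649) = 1/((5 - 64) - 3018/33649) = 1/(-59 - 3018/33649) = 1/(-1988309/33649) = -33649/1988309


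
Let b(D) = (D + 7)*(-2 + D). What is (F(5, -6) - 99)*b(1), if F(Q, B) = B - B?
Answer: 792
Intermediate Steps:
F(Q, B) = 0
b(D) = (-2 + D)*(7 + D) (b(D) = (7 + D)*(-2 + D) = (-2 + D)*(7 + D))
(F(5, -6) - 99)*b(1) = (0 - 99)*(-14 + 1² + 5*1) = -99*(-14 + 1 + 5) = -99*(-8) = 792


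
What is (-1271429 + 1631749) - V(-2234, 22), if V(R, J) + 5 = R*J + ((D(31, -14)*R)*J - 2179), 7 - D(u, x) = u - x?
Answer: -1455972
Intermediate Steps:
D(u, x) = 7 + x - u (D(u, x) = 7 - (u - x) = 7 + (x - u) = 7 + x - u)
V(R, J) = -2184 - 37*J*R (V(R, J) = -5 + (R*J + (((7 - 14 - 1*31)*R)*J - 2179)) = -5 + (J*R + (((7 - 14 - 31)*R)*J - 2179)) = -5 + (J*R + ((-38*R)*J - 2179)) = -5 + (J*R + (-38*J*R - 2179)) = -5 + (J*R + (-2179 - 38*J*R)) = -5 + (-2179 - 37*J*R) = -2184 - 37*J*R)
(-1271429 + 1631749) - V(-2234, 22) = (-1271429 + 1631749) - (-2184 - 37*22*(-2234)) = 360320 - (-2184 + 1818476) = 360320 - 1*1816292 = 360320 - 1816292 = -1455972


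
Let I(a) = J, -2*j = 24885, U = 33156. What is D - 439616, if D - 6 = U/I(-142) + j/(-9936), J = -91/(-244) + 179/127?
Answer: -5704851757019/13550496 ≈ -4.2101e+5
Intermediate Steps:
j = -24885/2 (j = -1/2*24885 = -24885/2 ≈ -12443.)
J = 55233/30988 (J = -91*(-1/244) + 179*(1/127) = 91/244 + 179/127 = 55233/30988 ≈ 1.7824)
I(a) = 55233/30988
D = 252163092517/13550496 (D = 6 + (33156/(55233/30988) - 24885/2/(-9936)) = 6 + (33156*(30988/55233) - 24885/2*(-1/9936)) = 6 + (114159792/6137 + 2765/2208) = 6 + 252081789541/13550496 = 252163092517/13550496 ≈ 18609.)
D - 439616 = 252163092517/13550496 - 439616 = -5704851757019/13550496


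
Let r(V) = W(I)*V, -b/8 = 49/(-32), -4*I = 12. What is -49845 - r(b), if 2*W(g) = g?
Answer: -398613/8 ≈ -49827.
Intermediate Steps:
I = -3 (I = -¼*12 = -3)
W(g) = g/2
b = 49/4 (b = -392/(-32) = -392*(-1)/32 = -8*(-49/32) = 49/4 ≈ 12.250)
r(V) = -3*V/2 (r(V) = ((½)*(-3))*V = -3*V/2)
-49845 - r(b) = -49845 - (-3)*49/(2*4) = -49845 - 1*(-147/8) = -49845 + 147/8 = -398613/8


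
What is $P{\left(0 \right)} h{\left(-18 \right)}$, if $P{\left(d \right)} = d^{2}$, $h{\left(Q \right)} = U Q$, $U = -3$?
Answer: $0$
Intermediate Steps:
$h{\left(Q \right)} = - 3 Q$
$P{\left(0 \right)} h{\left(-18 \right)} = 0^{2} \left(\left(-3\right) \left(-18\right)\right) = 0 \cdot 54 = 0$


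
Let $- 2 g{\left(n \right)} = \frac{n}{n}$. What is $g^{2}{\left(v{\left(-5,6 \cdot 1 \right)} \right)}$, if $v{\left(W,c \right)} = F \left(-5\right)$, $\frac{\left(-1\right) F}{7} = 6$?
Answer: $\frac{1}{4} \approx 0.25$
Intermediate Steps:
$F = -42$ ($F = \left(-7\right) 6 = -42$)
$v{\left(W,c \right)} = 210$ ($v{\left(W,c \right)} = \left(-42\right) \left(-5\right) = 210$)
$g{\left(n \right)} = - \frac{1}{2}$ ($g{\left(n \right)} = - \frac{n \frac{1}{n}}{2} = \left(- \frac{1}{2}\right) 1 = - \frac{1}{2}$)
$g^{2}{\left(v{\left(-5,6 \cdot 1 \right)} \right)} = \left(- \frac{1}{2}\right)^{2} = \frac{1}{4}$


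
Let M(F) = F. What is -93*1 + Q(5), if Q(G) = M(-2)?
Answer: -95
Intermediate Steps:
Q(G) = -2
-93*1 + Q(5) = -93*1 - 2 = -93 - 2 = -95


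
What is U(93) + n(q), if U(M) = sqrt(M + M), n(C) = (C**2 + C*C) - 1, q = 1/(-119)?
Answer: -14159/14161 + sqrt(186) ≈ 12.638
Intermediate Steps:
q = -1/119 ≈ -0.0084034
n(C) = -1 + 2*C**2 (n(C) = (C**2 + C**2) - 1 = 2*C**2 - 1 = -1 + 2*C**2)
U(M) = sqrt(2)*sqrt(M) (U(M) = sqrt(2*M) = sqrt(2)*sqrt(M))
U(93) + n(q) = sqrt(2)*sqrt(93) + (-1 + 2*(-1/119)**2) = sqrt(186) + (-1 + 2*(1/14161)) = sqrt(186) + (-1 + 2/14161) = sqrt(186) - 14159/14161 = -14159/14161 + sqrt(186)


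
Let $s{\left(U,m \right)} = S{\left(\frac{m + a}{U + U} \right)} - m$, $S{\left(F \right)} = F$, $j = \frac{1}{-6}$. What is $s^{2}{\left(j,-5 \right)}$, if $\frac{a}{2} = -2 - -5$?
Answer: $4$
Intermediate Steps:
$a = 6$ ($a = 2 \left(-2 - -5\right) = 2 \left(-2 + 5\right) = 2 \cdot 3 = 6$)
$j = - \frac{1}{6} \approx -0.16667$
$s{\left(U,m \right)} = - m + \frac{6 + m}{2 U}$ ($s{\left(U,m \right)} = \frac{m + 6}{U + U} - m = \frac{6 + m}{2 U} - m = - m + \frac{6 + m}{2 U}$)
$s^{2}{\left(j,-5 \right)} = \left(\frac{3 + \frac{1}{2} \left(-5\right) - \left(- \frac{1}{6}\right) \left(-5\right)}{- \frac{1}{6}}\right)^{2} = \left(- 6 \left(3 - \frac{5}{2} - \frac{5}{6}\right)\right)^{2} = \left(\left(-6\right) \left(- \frac{1}{3}\right)\right)^{2} = 2^{2} = 4$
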